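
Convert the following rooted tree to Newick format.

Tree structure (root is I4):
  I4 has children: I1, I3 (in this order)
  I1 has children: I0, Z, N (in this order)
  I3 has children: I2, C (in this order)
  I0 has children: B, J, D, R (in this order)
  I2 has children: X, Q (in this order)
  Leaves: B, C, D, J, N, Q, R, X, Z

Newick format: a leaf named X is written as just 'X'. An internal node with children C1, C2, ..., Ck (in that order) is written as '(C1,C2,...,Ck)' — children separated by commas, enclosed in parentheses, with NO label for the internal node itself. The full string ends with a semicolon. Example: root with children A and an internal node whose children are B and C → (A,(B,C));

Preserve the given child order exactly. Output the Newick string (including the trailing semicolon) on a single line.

Answer: (((B,J,D,R),Z,N),((X,Q),C));

Derivation:
internal I4 with children ['I1', 'I3']
  internal I1 with children ['I0', 'Z', 'N']
    internal I0 with children ['B', 'J', 'D', 'R']
      leaf 'B' → 'B'
      leaf 'J' → 'J'
      leaf 'D' → 'D'
      leaf 'R' → 'R'
    → '(B,J,D,R)'
    leaf 'Z' → 'Z'
    leaf 'N' → 'N'
  → '((B,J,D,R),Z,N)'
  internal I3 with children ['I2', 'C']
    internal I2 with children ['X', 'Q']
      leaf 'X' → 'X'
      leaf 'Q' → 'Q'
    → '(X,Q)'
    leaf 'C' → 'C'
  → '((X,Q),C)'
→ '(((B,J,D,R),Z,N),((X,Q),C))'
Final: (((B,J,D,R),Z,N),((X,Q),C));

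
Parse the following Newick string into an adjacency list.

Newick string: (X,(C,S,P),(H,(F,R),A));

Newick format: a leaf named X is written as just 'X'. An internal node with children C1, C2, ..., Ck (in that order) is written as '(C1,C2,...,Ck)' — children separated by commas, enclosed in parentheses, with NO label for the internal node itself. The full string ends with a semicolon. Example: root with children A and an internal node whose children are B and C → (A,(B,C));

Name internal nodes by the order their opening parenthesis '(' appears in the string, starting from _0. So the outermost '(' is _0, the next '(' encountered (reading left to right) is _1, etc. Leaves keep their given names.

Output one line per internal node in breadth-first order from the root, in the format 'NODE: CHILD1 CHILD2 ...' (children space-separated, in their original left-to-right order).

Answer: _0: X _1 _2
_1: C S P
_2: H _3 A
_3: F R

Derivation:
Input: (X,(C,S,P),(H,(F,R),A));
Scanning left-to-right, naming '(' by encounter order:
  pos 0: '(' -> open internal node _0 (depth 1)
  pos 3: '(' -> open internal node _1 (depth 2)
  pos 9: ')' -> close internal node _1 (now at depth 1)
  pos 11: '(' -> open internal node _2 (depth 2)
  pos 14: '(' -> open internal node _3 (depth 3)
  pos 18: ')' -> close internal node _3 (now at depth 2)
  pos 21: ')' -> close internal node _2 (now at depth 1)
  pos 22: ')' -> close internal node _0 (now at depth 0)
Total internal nodes: 4
BFS adjacency from root:
  _0: X _1 _2
  _1: C S P
  _2: H _3 A
  _3: F R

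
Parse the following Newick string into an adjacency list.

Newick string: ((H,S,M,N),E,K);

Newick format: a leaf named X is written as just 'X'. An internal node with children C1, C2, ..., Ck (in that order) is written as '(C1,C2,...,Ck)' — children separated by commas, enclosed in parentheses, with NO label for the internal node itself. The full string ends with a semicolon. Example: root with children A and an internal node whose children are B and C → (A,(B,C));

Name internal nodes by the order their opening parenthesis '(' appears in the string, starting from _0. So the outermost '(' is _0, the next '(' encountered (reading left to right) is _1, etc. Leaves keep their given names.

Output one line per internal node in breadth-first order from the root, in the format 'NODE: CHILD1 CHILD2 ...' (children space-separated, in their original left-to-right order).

Input: ((H,S,M,N),E,K);
Scanning left-to-right, naming '(' by encounter order:
  pos 0: '(' -> open internal node _0 (depth 1)
  pos 1: '(' -> open internal node _1 (depth 2)
  pos 9: ')' -> close internal node _1 (now at depth 1)
  pos 14: ')' -> close internal node _0 (now at depth 0)
Total internal nodes: 2
BFS adjacency from root:
  _0: _1 E K
  _1: H S M N

Answer: _0: _1 E K
_1: H S M N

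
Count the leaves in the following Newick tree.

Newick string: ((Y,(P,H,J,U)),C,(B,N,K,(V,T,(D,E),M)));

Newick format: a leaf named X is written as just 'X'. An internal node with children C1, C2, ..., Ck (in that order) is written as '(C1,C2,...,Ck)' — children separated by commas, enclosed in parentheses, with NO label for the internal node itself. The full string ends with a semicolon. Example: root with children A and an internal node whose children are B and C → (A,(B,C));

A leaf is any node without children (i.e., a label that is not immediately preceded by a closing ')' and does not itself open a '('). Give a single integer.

Answer: 14

Derivation:
Newick: ((Y,(P,H,J,U)),C,(B,N,K,(V,T,(D,E),M)));
Scan left-to-right; a leaf is any maximal label run not followed by '(':
  pos 2: leaf 'Y' → count = 1
  pos 5: leaf 'P' → count = 2
  pos 7: leaf 'H' → count = 3
  pos 9: leaf 'J' → count = 4
  pos 11: leaf 'U' → count = 5
  pos 15: leaf 'C' → count = 6
  pos 18: leaf 'B' → count = 7
  pos 20: leaf 'N' → count = 8
  pos 22: leaf 'K' → count = 9
  pos 25: leaf 'V' → count = 10
  pos 27: leaf 'T' → count = 11
  pos 30: leaf 'D' → count = 12
  pos 32: leaf 'E' → count = 13
  pos 35: leaf 'M' → count = 14
Total leaves: 14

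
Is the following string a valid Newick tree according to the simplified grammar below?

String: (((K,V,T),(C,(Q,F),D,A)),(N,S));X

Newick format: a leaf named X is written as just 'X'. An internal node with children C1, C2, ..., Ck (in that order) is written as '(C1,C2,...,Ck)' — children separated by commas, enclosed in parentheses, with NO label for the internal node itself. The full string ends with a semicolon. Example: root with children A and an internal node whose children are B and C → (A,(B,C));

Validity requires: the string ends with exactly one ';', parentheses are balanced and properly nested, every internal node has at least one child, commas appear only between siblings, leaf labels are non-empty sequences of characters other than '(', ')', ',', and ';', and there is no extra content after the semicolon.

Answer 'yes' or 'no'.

Answer: no

Derivation:
Input: (((K,V,T),(C,(Q,F),D,A)),(N,S));X
Paren balance: 6 '(' vs 6 ')' OK
Ends with single ';': False
Full parse: FAILS (must end with ;)
Valid: False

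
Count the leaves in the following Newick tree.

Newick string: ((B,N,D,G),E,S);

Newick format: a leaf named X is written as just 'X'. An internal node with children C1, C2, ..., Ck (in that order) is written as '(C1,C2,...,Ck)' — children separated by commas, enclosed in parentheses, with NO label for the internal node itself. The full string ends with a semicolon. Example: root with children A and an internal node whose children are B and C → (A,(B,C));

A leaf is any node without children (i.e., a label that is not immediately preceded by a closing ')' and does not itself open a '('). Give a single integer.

Answer: 6

Derivation:
Newick: ((B,N,D,G),E,S);
Scan left-to-right; a leaf is any maximal label run not followed by '(':
  pos 2: leaf 'B' → count = 1
  pos 4: leaf 'N' → count = 2
  pos 6: leaf 'D' → count = 3
  pos 8: leaf 'G' → count = 4
  pos 11: leaf 'E' → count = 5
  pos 13: leaf 'S' → count = 6
Total leaves: 6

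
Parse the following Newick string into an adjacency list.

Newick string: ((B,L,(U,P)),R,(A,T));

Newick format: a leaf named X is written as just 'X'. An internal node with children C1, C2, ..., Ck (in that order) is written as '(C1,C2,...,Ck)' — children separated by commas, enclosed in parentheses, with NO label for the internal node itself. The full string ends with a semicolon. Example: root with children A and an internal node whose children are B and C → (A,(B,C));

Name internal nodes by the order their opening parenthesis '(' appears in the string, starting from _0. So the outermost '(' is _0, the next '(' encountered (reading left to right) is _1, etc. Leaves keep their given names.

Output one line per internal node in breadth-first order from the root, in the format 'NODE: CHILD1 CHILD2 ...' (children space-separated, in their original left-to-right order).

Answer: _0: _1 R _3
_1: B L _2
_3: A T
_2: U P

Derivation:
Input: ((B,L,(U,P)),R,(A,T));
Scanning left-to-right, naming '(' by encounter order:
  pos 0: '(' -> open internal node _0 (depth 1)
  pos 1: '(' -> open internal node _1 (depth 2)
  pos 6: '(' -> open internal node _2 (depth 3)
  pos 10: ')' -> close internal node _2 (now at depth 2)
  pos 11: ')' -> close internal node _1 (now at depth 1)
  pos 15: '(' -> open internal node _3 (depth 2)
  pos 19: ')' -> close internal node _3 (now at depth 1)
  pos 20: ')' -> close internal node _0 (now at depth 0)
Total internal nodes: 4
BFS adjacency from root:
  _0: _1 R _3
  _1: B L _2
  _3: A T
  _2: U P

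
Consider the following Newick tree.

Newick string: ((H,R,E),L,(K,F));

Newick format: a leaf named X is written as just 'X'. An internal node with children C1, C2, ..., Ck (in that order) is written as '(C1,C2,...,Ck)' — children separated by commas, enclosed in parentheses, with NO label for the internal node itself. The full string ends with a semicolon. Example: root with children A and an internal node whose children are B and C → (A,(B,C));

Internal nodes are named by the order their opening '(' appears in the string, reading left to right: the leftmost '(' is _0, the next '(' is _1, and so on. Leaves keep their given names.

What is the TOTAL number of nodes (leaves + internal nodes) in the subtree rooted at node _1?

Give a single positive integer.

Newick: ((H,R,E),L,(K,F));
Locate _1: it is the '(' at position 1 (the 2nd '(' reading left to right).
Query: subtree rooted at _1
_1: subtree_size = 1 + 3
  H: subtree_size = 1 + 0
  R: subtree_size = 1 + 0
  E: subtree_size = 1 + 0
Total subtree size of _1: 4

Answer: 4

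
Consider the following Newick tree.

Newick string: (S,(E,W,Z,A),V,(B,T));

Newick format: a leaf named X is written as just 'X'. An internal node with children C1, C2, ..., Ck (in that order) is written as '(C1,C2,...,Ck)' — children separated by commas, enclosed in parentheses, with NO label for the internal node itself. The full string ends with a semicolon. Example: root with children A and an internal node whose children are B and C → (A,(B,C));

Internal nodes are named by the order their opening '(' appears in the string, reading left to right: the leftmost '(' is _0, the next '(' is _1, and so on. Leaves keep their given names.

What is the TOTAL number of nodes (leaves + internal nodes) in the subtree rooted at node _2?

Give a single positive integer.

Newick: (S,(E,W,Z,A),V,(B,T));
Locate _2: it is the '(' at position 15 (the 3rd '(' reading left to right).
Query: subtree rooted at _2
_2: subtree_size = 1 + 2
  B: subtree_size = 1 + 0
  T: subtree_size = 1 + 0
Total subtree size of _2: 3

Answer: 3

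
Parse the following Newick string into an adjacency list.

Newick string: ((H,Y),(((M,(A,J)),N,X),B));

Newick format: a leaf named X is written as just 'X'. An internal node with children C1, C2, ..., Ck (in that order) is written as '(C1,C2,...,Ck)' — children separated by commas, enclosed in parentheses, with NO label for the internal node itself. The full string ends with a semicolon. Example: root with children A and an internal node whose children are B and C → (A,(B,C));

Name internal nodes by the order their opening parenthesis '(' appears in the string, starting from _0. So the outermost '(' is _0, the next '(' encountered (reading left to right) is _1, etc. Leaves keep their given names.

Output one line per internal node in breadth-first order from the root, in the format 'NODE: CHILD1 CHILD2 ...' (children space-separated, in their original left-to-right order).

Answer: _0: _1 _2
_1: H Y
_2: _3 B
_3: _4 N X
_4: M _5
_5: A J

Derivation:
Input: ((H,Y),(((M,(A,J)),N,X),B));
Scanning left-to-right, naming '(' by encounter order:
  pos 0: '(' -> open internal node _0 (depth 1)
  pos 1: '(' -> open internal node _1 (depth 2)
  pos 5: ')' -> close internal node _1 (now at depth 1)
  pos 7: '(' -> open internal node _2 (depth 2)
  pos 8: '(' -> open internal node _3 (depth 3)
  pos 9: '(' -> open internal node _4 (depth 4)
  pos 12: '(' -> open internal node _5 (depth 5)
  pos 16: ')' -> close internal node _5 (now at depth 4)
  pos 17: ')' -> close internal node _4 (now at depth 3)
  pos 22: ')' -> close internal node _3 (now at depth 2)
  pos 25: ')' -> close internal node _2 (now at depth 1)
  pos 26: ')' -> close internal node _0 (now at depth 0)
Total internal nodes: 6
BFS adjacency from root:
  _0: _1 _2
  _1: H Y
  _2: _3 B
  _3: _4 N X
  _4: M _5
  _5: A J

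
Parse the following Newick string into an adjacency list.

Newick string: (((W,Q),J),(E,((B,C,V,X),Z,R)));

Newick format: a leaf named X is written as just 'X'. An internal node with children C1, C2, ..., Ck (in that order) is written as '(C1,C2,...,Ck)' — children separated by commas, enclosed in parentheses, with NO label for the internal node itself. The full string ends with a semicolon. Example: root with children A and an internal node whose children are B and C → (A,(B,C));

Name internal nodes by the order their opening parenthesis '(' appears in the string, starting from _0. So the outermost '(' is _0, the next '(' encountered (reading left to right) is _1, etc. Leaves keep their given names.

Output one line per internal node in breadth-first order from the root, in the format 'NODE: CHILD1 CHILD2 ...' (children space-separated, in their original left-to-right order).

Input: (((W,Q),J),(E,((B,C,V,X),Z,R)));
Scanning left-to-right, naming '(' by encounter order:
  pos 0: '(' -> open internal node _0 (depth 1)
  pos 1: '(' -> open internal node _1 (depth 2)
  pos 2: '(' -> open internal node _2 (depth 3)
  pos 6: ')' -> close internal node _2 (now at depth 2)
  pos 9: ')' -> close internal node _1 (now at depth 1)
  pos 11: '(' -> open internal node _3 (depth 2)
  pos 14: '(' -> open internal node _4 (depth 3)
  pos 15: '(' -> open internal node _5 (depth 4)
  pos 23: ')' -> close internal node _5 (now at depth 3)
  pos 28: ')' -> close internal node _4 (now at depth 2)
  pos 29: ')' -> close internal node _3 (now at depth 1)
  pos 30: ')' -> close internal node _0 (now at depth 0)
Total internal nodes: 6
BFS adjacency from root:
  _0: _1 _3
  _1: _2 J
  _3: E _4
  _2: W Q
  _4: _5 Z R
  _5: B C V X

Answer: _0: _1 _3
_1: _2 J
_3: E _4
_2: W Q
_4: _5 Z R
_5: B C V X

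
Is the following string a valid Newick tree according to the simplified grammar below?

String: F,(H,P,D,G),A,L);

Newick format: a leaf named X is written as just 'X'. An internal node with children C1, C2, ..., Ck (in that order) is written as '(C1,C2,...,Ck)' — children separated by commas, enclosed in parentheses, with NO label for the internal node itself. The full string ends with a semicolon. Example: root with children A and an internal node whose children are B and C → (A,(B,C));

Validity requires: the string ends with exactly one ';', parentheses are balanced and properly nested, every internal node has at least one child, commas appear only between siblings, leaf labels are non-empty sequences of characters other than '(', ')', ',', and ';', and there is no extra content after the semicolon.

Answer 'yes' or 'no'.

Input: F,(H,P,D,G),A,L);
Paren balance: 1 '(' vs 2 ')' MISMATCH
Ends with single ';': True
Full parse: FAILS (extra content after tree at pos 1)
Valid: False

Answer: no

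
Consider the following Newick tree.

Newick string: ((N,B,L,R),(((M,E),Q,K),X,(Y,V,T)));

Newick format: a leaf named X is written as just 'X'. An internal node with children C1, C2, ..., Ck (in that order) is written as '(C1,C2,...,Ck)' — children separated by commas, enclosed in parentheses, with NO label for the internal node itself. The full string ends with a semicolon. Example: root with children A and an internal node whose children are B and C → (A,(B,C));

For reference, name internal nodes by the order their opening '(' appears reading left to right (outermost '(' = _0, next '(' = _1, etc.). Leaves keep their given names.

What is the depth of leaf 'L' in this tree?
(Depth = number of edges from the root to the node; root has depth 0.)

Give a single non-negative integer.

Newick: ((N,B,L,R),(((M,E),Q,K),X,(Y,V,T)));
Naming internals by '(' encounter order: outermost '(' = _0, next = _1, ...
Query node: L
Path from root: _0 -> _1 -> L
Depth of L: 2 (number of edges from root)

Answer: 2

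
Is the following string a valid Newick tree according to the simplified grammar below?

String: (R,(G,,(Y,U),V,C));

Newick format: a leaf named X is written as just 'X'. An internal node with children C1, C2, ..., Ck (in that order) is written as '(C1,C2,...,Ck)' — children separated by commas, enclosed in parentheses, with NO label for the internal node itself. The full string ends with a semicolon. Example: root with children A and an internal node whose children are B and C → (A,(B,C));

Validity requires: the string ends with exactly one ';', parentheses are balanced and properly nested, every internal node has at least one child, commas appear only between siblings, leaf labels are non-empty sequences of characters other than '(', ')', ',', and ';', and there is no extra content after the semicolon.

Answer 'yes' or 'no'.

Answer: no

Derivation:
Input: (R,(G,,(Y,U),V,C));
Paren balance: 3 '(' vs 3 ')' OK
Ends with single ';': True
Full parse: FAILS (empty leaf label at pos 6)
Valid: False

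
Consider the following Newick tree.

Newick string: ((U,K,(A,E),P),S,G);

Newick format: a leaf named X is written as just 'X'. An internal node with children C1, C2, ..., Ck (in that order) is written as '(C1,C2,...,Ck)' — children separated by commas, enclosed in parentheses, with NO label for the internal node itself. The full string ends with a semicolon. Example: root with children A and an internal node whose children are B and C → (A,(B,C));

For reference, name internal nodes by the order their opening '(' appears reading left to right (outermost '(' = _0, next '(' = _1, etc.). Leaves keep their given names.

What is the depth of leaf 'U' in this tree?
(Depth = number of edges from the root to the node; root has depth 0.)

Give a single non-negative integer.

Newick: ((U,K,(A,E),P),S,G);
Naming internals by '(' encounter order: outermost '(' = _0, next = _1, ...
Query node: U
Path from root: _0 -> _1 -> U
Depth of U: 2 (number of edges from root)

Answer: 2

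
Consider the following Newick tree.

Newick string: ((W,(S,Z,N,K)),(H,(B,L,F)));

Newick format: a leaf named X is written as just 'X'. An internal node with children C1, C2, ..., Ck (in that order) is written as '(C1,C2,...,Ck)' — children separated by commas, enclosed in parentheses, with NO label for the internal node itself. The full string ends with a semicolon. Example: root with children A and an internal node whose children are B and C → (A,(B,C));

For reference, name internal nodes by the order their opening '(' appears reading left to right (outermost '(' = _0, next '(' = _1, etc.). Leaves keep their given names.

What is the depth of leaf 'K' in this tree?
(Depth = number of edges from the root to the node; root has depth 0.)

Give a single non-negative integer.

Answer: 3

Derivation:
Newick: ((W,(S,Z,N,K)),(H,(B,L,F)));
Naming internals by '(' encounter order: outermost '(' = _0, next = _1, ...
Query node: K
Path from root: _0 -> _1 -> _2 -> K
Depth of K: 3 (number of edges from root)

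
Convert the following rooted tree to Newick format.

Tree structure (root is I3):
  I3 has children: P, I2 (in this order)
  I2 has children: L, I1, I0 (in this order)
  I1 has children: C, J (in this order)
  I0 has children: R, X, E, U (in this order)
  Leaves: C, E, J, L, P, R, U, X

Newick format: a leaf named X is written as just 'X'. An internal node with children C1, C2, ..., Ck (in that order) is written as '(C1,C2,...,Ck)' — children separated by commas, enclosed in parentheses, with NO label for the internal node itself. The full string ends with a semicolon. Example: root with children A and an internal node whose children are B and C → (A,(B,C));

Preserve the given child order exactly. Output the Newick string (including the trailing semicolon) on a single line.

Answer: (P,(L,(C,J),(R,X,E,U)));

Derivation:
internal I3 with children ['P', 'I2']
  leaf 'P' → 'P'
  internal I2 with children ['L', 'I1', 'I0']
    leaf 'L' → 'L'
    internal I1 with children ['C', 'J']
      leaf 'C' → 'C'
      leaf 'J' → 'J'
    → '(C,J)'
    internal I0 with children ['R', 'X', 'E', 'U']
      leaf 'R' → 'R'
      leaf 'X' → 'X'
      leaf 'E' → 'E'
      leaf 'U' → 'U'
    → '(R,X,E,U)'
  → '(L,(C,J),(R,X,E,U))'
→ '(P,(L,(C,J),(R,X,E,U)))'
Final: (P,(L,(C,J),(R,X,E,U)));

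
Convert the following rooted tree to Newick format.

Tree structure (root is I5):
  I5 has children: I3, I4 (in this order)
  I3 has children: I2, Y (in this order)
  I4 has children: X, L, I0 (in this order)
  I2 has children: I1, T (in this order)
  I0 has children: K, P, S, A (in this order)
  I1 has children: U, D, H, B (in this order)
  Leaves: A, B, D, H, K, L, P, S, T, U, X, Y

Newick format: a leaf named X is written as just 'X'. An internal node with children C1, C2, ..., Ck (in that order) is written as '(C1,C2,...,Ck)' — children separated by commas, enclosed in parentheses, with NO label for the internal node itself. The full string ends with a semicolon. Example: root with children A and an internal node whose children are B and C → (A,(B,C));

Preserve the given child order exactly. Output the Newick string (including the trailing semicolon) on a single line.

Answer: ((((U,D,H,B),T),Y),(X,L,(K,P,S,A)));

Derivation:
internal I5 with children ['I3', 'I4']
  internal I3 with children ['I2', 'Y']
    internal I2 with children ['I1', 'T']
      internal I1 with children ['U', 'D', 'H', 'B']
        leaf 'U' → 'U'
        leaf 'D' → 'D'
        leaf 'H' → 'H'
        leaf 'B' → 'B'
      → '(U,D,H,B)'
      leaf 'T' → 'T'
    → '((U,D,H,B),T)'
    leaf 'Y' → 'Y'
  → '(((U,D,H,B),T),Y)'
  internal I4 with children ['X', 'L', 'I0']
    leaf 'X' → 'X'
    leaf 'L' → 'L'
    internal I0 with children ['K', 'P', 'S', 'A']
      leaf 'K' → 'K'
      leaf 'P' → 'P'
      leaf 'S' → 'S'
      leaf 'A' → 'A'
    → '(K,P,S,A)'
  → '(X,L,(K,P,S,A))'
→ '((((U,D,H,B),T),Y),(X,L,(K,P,S,A)))'
Final: ((((U,D,H,B),T),Y),(X,L,(K,P,S,A)));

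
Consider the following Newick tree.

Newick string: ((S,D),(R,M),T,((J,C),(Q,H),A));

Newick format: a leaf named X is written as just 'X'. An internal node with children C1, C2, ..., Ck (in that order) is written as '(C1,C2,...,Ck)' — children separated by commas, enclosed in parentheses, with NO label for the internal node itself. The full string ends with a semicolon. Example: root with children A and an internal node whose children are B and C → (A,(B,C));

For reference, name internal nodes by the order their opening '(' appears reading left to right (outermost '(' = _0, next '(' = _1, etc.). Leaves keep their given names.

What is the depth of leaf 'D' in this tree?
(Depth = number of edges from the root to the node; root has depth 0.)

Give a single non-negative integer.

Answer: 2

Derivation:
Newick: ((S,D),(R,M),T,((J,C),(Q,H),A));
Naming internals by '(' encounter order: outermost '(' = _0, next = _1, ...
Query node: D
Path from root: _0 -> _1 -> D
Depth of D: 2 (number of edges from root)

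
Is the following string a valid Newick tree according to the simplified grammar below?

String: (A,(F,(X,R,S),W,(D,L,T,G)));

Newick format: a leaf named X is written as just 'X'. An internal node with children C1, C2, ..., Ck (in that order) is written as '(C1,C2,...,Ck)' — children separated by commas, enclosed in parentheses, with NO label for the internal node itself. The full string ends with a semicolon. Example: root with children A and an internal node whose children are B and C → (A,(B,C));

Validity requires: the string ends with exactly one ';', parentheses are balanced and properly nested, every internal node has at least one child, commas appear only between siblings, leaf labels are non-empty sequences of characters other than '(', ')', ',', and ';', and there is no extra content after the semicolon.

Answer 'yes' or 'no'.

Answer: yes

Derivation:
Input: (A,(F,(X,R,S),W,(D,L,T,G)));
Paren balance: 4 '(' vs 4 ')' OK
Ends with single ';': True
Full parse: OK
Valid: True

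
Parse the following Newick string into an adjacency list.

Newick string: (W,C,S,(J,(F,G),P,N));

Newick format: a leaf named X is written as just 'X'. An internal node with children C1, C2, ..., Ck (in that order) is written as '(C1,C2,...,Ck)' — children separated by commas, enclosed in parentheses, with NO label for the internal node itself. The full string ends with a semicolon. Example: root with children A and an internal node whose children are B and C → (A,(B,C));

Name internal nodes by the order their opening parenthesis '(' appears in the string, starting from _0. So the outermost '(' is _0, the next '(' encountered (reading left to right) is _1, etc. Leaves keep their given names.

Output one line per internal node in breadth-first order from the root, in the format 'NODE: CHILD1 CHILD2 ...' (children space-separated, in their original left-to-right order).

Input: (W,C,S,(J,(F,G),P,N));
Scanning left-to-right, naming '(' by encounter order:
  pos 0: '(' -> open internal node _0 (depth 1)
  pos 7: '(' -> open internal node _1 (depth 2)
  pos 10: '(' -> open internal node _2 (depth 3)
  pos 14: ')' -> close internal node _2 (now at depth 2)
  pos 19: ')' -> close internal node _1 (now at depth 1)
  pos 20: ')' -> close internal node _0 (now at depth 0)
Total internal nodes: 3
BFS adjacency from root:
  _0: W C S _1
  _1: J _2 P N
  _2: F G

Answer: _0: W C S _1
_1: J _2 P N
_2: F G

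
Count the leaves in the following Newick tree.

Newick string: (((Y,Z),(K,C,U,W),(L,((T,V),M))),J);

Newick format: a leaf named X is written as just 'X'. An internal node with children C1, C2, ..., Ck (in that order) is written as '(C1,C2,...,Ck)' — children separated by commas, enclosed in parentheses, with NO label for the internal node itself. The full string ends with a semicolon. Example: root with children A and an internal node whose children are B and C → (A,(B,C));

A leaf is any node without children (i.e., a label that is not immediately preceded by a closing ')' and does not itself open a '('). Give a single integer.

Answer: 11

Derivation:
Newick: (((Y,Z),(K,C,U,W),(L,((T,V),M))),J);
Scan left-to-right; a leaf is any maximal label run not followed by '(':
  pos 3: leaf 'Y' → count = 1
  pos 5: leaf 'Z' → count = 2
  pos 9: leaf 'K' → count = 3
  pos 11: leaf 'C' → count = 4
  pos 13: leaf 'U' → count = 5
  pos 15: leaf 'W' → count = 6
  pos 19: leaf 'L' → count = 7
  pos 23: leaf 'T' → count = 8
  pos 25: leaf 'V' → count = 9
  pos 28: leaf 'M' → count = 10
  pos 33: leaf 'J' → count = 11
Total leaves: 11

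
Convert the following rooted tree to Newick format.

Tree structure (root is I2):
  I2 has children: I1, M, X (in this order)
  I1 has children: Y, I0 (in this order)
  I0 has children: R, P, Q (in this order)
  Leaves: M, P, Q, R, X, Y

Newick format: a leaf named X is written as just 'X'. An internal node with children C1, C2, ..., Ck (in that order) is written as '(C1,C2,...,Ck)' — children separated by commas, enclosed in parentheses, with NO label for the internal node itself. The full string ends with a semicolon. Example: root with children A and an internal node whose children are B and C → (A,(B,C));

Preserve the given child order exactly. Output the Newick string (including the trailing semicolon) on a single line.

Answer: ((Y,(R,P,Q)),M,X);

Derivation:
internal I2 with children ['I1', 'M', 'X']
  internal I1 with children ['Y', 'I0']
    leaf 'Y' → 'Y'
    internal I0 with children ['R', 'P', 'Q']
      leaf 'R' → 'R'
      leaf 'P' → 'P'
      leaf 'Q' → 'Q'
    → '(R,P,Q)'
  → '(Y,(R,P,Q))'
  leaf 'M' → 'M'
  leaf 'X' → 'X'
→ '((Y,(R,P,Q)),M,X)'
Final: ((Y,(R,P,Q)),M,X);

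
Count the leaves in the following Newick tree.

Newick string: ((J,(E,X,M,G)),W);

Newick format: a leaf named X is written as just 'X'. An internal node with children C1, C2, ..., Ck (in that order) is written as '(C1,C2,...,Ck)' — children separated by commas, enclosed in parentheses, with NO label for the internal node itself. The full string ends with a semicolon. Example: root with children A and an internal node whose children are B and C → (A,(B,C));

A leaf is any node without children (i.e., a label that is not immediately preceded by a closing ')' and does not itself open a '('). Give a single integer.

Answer: 6

Derivation:
Newick: ((J,(E,X,M,G)),W);
Scan left-to-right; a leaf is any maximal label run not followed by '(':
  pos 2: leaf 'J' → count = 1
  pos 5: leaf 'E' → count = 2
  pos 7: leaf 'X' → count = 3
  pos 9: leaf 'M' → count = 4
  pos 11: leaf 'G' → count = 5
  pos 15: leaf 'W' → count = 6
Total leaves: 6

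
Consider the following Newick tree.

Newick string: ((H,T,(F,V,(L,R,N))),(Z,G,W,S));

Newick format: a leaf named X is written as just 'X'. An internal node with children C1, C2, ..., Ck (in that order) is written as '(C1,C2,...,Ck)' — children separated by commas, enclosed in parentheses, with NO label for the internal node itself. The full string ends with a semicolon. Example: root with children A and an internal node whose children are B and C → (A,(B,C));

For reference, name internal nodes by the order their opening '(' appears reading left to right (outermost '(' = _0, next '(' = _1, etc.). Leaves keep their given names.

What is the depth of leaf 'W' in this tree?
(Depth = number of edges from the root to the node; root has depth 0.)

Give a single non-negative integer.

Newick: ((H,T,(F,V,(L,R,N))),(Z,G,W,S));
Naming internals by '(' encounter order: outermost '(' = _0, next = _1, ...
Query node: W
Path from root: _0 -> _4 -> W
Depth of W: 2 (number of edges from root)

Answer: 2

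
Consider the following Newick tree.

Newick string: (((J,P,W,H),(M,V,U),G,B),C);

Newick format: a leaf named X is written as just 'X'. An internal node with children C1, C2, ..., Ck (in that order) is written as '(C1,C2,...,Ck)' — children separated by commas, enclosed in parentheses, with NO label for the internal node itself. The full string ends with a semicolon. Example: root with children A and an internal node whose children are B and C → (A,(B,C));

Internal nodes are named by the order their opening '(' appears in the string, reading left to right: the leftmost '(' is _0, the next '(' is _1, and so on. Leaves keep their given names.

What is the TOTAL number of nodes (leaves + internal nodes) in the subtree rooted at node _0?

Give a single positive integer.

Answer: 14

Derivation:
Newick: (((J,P,W,H),(M,V,U),G,B),C);
Locate _0: it is the '(' at position 0 (the 1st '(' reading left to right).
Query: subtree rooted at _0
_0: subtree_size = 1 + 13
  _1: subtree_size = 1 + 11
    _2: subtree_size = 1 + 4
      J: subtree_size = 1 + 0
      P: subtree_size = 1 + 0
      W: subtree_size = 1 + 0
      H: subtree_size = 1 + 0
    _3: subtree_size = 1 + 3
      M: subtree_size = 1 + 0
      V: subtree_size = 1 + 0
      U: subtree_size = 1 + 0
    G: subtree_size = 1 + 0
    B: subtree_size = 1 + 0
  C: subtree_size = 1 + 0
Total subtree size of _0: 14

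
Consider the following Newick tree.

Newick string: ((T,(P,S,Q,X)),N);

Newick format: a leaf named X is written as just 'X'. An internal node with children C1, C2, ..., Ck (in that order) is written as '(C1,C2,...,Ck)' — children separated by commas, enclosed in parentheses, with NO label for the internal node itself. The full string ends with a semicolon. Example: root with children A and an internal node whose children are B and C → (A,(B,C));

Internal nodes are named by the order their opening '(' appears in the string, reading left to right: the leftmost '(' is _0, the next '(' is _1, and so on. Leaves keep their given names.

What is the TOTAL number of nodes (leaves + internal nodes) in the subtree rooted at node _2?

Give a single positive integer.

Newick: ((T,(P,S,Q,X)),N);
Locate _2: it is the '(' at position 4 (the 3rd '(' reading left to right).
Query: subtree rooted at _2
_2: subtree_size = 1 + 4
  P: subtree_size = 1 + 0
  S: subtree_size = 1 + 0
  Q: subtree_size = 1 + 0
  X: subtree_size = 1 + 0
Total subtree size of _2: 5

Answer: 5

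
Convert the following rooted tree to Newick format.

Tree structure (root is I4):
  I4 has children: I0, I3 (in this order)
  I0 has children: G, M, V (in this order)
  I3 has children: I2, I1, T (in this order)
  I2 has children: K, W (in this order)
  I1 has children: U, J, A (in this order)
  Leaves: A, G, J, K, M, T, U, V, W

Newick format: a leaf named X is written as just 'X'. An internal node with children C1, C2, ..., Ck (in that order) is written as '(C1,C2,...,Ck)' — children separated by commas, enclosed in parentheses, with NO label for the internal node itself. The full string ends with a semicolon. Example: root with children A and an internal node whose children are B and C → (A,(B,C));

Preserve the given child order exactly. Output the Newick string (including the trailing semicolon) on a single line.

internal I4 with children ['I0', 'I3']
  internal I0 with children ['G', 'M', 'V']
    leaf 'G' → 'G'
    leaf 'M' → 'M'
    leaf 'V' → 'V'
  → '(G,M,V)'
  internal I3 with children ['I2', 'I1', 'T']
    internal I2 with children ['K', 'W']
      leaf 'K' → 'K'
      leaf 'W' → 'W'
    → '(K,W)'
    internal I1 with children ['U', 'J', 'A']
      leaf 'U' → 'U'
      leaf 'J' → 'J'
      leaf 'A' → 'A'
    → '(U,J,A)'
    leaf 'T' → 'T'
  → '((K,W),(U,J,A),T)'
→ '((G,M,V),((K,W),(U,J,A),T))'
Final: ((G,M,V),((K,W),(U,J,A),T));

Answer: ((G,M,V),((K,W),(U,J,A),T));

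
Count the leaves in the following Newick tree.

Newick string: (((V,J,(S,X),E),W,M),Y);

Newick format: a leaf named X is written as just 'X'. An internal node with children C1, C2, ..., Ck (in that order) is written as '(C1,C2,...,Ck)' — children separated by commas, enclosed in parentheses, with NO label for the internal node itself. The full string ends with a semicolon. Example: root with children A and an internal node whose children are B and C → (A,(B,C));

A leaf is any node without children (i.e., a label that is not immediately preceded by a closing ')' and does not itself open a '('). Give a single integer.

Newick: (((V,J,(S,X),E),W,M),Y);
Scan left-to-right; a leaf is any maximal label run not followed by '(':
  pos 3: leaf 'V' → count = 1
  pos 5: leaf 'J' → count = 2
  pos 8: leaf 'S' → count = 3
  pos 10: leaf 'X' → count = 4
  pos 13: leaf 'E' → count = 5
  pos 16: leaf 'W' → count = 6
  pos 18: leaf 'M' → count = 7
  pos 21: leaf 'Y' → count = 8
Total leaves: 8

Answer: 8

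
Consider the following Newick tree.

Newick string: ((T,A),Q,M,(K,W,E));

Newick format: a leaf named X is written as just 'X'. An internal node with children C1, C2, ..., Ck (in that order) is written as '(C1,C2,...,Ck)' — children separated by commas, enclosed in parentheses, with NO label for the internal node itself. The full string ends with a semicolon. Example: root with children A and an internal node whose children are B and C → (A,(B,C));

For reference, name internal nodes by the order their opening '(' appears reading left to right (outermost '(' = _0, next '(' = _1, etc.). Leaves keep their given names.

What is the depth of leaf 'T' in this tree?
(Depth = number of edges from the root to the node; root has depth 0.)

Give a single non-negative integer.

Newick: ((T,A),Q,M,(K,W,E));
Naming internals by '(' encounter order: outermost '(' = _0, next = _1, ...
Query node: T
Path from root: _0 -> _1 -> T
Depth of T: 2 (number of edges from root)

Answer: 2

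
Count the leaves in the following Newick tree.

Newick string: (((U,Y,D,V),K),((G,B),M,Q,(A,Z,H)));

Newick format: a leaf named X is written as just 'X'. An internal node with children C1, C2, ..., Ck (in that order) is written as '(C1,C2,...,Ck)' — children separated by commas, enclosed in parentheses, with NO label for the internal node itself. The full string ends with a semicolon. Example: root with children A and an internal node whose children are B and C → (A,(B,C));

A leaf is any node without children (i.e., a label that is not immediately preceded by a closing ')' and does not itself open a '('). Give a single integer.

Answer: 12

Derivation:
Newick: (((U,Y,D,V),K),((G,B),M,Q,(A,Z,H)));
Scan left-to-right; a leaf is any maximal label run not followed by '(':
  pos 3: leaf 'U' → count = 1
  pos 5: leaf 'Y' → count = 2
  pos 7: leaf 'D' → count = 3
  pos 9: leaf 'V' → count = 4
  pos 12: leaf 'K' → count = 5
  pos 17: leaf 'G' → count = 6
  pos 19: leaf 'B' → count = 7
  pos 22: leaf 'M' → count = 8
  pos 24: leaf 'Q' → count = 9
  pos 27: leaf 'A' → count = 10
  pos 29: leaf 'Z' → count = 11
  pos 31: leaf 'H' → count = 12
Total leaves: 12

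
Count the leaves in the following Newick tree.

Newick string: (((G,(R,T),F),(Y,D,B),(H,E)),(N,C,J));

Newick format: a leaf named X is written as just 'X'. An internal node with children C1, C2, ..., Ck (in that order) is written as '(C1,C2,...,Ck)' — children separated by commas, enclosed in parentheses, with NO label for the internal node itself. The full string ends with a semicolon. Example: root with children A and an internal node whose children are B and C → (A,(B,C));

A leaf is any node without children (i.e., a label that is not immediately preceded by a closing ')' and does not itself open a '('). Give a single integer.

Answer: 12

Derivation:
Newick: (((G,(R,T),F),(Y,D,B),(H,E)),(N,C,J));
Scan left-to-right; a leaf is any maximal label run not followed by '(':
  pos 3: leaf 'G' → count = 1
  pos 6: leaf 'R' → count = 2
  pos 8: leaf 'T' → count = 3
  pos 11: leaf 'F' → count = 4
  pos 15: leaf 'Y' → count = 5
  pos 17: leaf 'D' → count = 6
  pos 19: leaf 'B' → count = 7
  pos 23: leaf 'H' → count = 8
  pos 25: leaf 'E' → count = 9
  pos 30: leaf 'N' → count = 10
  pos 32: leaf 'C' → count = 11
  pos 34: leaf 'J' → count = 12
Total leaves: 12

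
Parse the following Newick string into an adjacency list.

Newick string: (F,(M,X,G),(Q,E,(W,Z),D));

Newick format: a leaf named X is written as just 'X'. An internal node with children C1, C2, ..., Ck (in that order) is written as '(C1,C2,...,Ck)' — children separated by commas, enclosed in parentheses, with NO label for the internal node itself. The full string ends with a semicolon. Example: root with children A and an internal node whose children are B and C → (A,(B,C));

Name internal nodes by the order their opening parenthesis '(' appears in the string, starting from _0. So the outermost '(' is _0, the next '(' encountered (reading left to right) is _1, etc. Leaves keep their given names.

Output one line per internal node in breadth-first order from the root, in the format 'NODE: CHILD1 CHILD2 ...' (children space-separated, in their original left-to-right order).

Input: (F,(M,X,G),(Q,E,(W,Z),D));
Scanning left-to-right, naming '(' by encounter order:
  pos 0: '(' -> open internal node _0 (depth 1)
  pos 3: '(' -> open internal node _1 (depth 2)
  pos 9: ')' -> close internal node _1 (now at depth 1)
  pos 11: '(' -> open internal node _2 (depth 2)
  pos 16: '(' -> open internal node _3 (depth 3)
  pos 20: ')' -> close internal node _3 (now at depth 2)
  pos 23: ')' -> close internal node _2 (now at depth 1)
  pos 24: ')' -> close internal node _0 (now at depth 0)
Total internal nodes: 4
BFS adjacency from root:
  _0: F _1 _2
  _1: M X G
  _2: Q E _3 D
  _3: W Z

Answer: _0: F _1 _2
_1: M X G
_2: Q E _3 D
_3: W Z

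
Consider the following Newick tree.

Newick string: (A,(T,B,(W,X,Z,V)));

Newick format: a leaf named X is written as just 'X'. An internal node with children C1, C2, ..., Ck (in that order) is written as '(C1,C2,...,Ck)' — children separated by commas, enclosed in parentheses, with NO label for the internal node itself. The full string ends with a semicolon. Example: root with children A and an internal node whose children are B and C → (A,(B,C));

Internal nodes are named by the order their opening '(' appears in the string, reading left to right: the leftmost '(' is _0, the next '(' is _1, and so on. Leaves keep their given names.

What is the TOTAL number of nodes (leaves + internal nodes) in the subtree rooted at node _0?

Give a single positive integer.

Answer: 10

Derivation:
Newick: (A,(T,B,(W,X,Z,V)));
Locate _0: it is the '(' at position 0 (the 1st '(' reading left to right).
Query: subtree rooted at _0
_0: subtree_size = 1 + 9
  A: subtree_size = 1 + 0
  _1: subtree_size = 1 + 7
    T: subtree_size = 1 + 0
    B: subtree_size = 1 + 0
    _2: subtree_size = 1 + 4
      W: subtree_size = 1 + 0
      X: subtree_size = 1 + 0
      Z: subtree_size = 1 + 0
      V: subtree_size = 1 + 0
Total subtree size of _0: 10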